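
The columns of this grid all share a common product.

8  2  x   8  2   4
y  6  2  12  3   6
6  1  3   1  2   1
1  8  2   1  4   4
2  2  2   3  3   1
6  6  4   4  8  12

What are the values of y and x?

Columns 2 and 4 each multiply to 1152, so every column has product 1152.
Column 1: 8×6×1×2×6 = 576, so the missing entry is 1152 ÷ 576 = 2.
Column 3: 2×3×2×2×4 = 96, so the missing entry is 1152 ÷ 96 = 12.

y = 2, x = 12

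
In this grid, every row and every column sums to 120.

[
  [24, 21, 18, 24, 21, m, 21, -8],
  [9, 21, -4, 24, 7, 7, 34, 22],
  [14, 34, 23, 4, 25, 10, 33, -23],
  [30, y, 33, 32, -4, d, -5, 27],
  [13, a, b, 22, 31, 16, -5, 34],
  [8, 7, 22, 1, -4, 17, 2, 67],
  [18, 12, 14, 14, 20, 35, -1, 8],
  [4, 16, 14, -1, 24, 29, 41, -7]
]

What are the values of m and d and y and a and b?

The known cells in column 3 total 120, leaving 120 − 120 = 0 for the blank.
The known cells in row 1 total 121, leaving 120 − 121 = -1 for the blank.
The known cells in row 5 total 111, leaving 120 − 111 = 9 for the blank.
The known cells in column 2 total 120, leaving 120 − 120 = 0 for the blank.
The known cells in row 4 total 113, leaving 120 − 113 = 7 for the blank.

m = -1, d = 7, y = 0, a = 9, b = 0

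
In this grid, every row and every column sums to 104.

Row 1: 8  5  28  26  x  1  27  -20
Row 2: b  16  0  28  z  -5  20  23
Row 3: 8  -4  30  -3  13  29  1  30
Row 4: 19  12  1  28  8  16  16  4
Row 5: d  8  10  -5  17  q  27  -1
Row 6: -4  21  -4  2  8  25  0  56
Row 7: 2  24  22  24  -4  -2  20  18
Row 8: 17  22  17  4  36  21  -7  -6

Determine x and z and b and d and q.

Row 1: 8 + 5 + 28 + 26 + 1 + 27 − 20 = 75, so its missing entry is 104 − 75 = 29.
Column 5: 29 + 13 + 8 + 17 + 8 − 4 + 36 = 107, so its missing entry is 104 − 107 = -3.
Column 6: 1 − 5 + 29 + 16 + 25 − 2 + 21 = 85, so its missing entry is 104 − 85 = 19.
Row 5: 8 + 10 − 5 + 17 + 19 + 27 − 1 = 75, so its missing entry is 104 − 75 = 29.
Row 2: 16 + 0 + 28 − 3 − 5 + 20 + 23 = 79, so its missing entry is 104 − 79 = 25.

x = 29, z = -3, b = 25, d = 29, q = 19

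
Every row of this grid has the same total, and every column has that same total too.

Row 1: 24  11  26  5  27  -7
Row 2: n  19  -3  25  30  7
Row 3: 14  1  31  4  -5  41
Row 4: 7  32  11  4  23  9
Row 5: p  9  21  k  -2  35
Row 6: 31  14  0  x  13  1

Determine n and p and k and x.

Rows 1 and 3 both sum to 86, so that's the common total.
The known cells in row 2 total 78, leaving 86 − 78 = 8 for the blank.
The known cells in row 6 total 59, leaving 86 − 59 = 27 for the blank.
The known cells in column 1 total 84, leaving 86 − 84 = 2 for the blank.
The known cells in row 5 total 65, leaving 86 − 65 = 21 for the blank.

n = 8, p = 2, k = 21, x = 27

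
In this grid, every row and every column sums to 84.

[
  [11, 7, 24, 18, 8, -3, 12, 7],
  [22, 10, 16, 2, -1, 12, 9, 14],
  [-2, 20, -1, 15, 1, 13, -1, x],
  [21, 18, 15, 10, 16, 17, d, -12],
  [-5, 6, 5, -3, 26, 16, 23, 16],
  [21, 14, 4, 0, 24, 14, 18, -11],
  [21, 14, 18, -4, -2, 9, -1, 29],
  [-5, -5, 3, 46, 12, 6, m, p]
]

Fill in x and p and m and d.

Row 3 has -2 + 20 − 1 + 15 + 1 + 13 − 1 = 45; the blank must be 84 − 45 = 39.
Column 8 has 7 + 14 + 39 − 12 + 16 − 11 + 29 = 82; the blank must be 84 − 82 = 2.
Row 8 has -5 − 5 + 3 + 46 + 12 + 6 + 2 = 59; the blank must be 84 − 59 = 25.
Row 4 has 21 + 18 + 15 + 10 + 16 + 17 − 12 = 85; the blank must be 84 − 85 = -1.

x = 39, p = 2, m = 25, d = -1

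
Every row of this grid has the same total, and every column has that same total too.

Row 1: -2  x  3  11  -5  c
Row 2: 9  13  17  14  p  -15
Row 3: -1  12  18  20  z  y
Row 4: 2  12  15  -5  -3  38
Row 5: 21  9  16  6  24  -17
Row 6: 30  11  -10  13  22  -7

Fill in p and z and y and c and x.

Rows 4 and 5 both sum to 59, so that's the common total.
The known cells in column 2 total 57, leaving 59 − 57 = 2 for the blank.
The known cells in row 2 total 38, leaving 59 − 38 = 21 for the blank.
The known cells in column 5 total 59, leaving 59 − 59 = 0 for the blank.
The known cells in row 1 total 9, leaving 59 − 9 = 50 for the blank.
The known cells in row 3 total 49, leaving 59 − 49 = 10 for the blank.

p = 21, z = 0, y = 10, c = 50, x = 2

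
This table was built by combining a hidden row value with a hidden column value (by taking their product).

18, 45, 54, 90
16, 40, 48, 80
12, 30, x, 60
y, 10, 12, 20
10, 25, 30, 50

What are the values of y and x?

Each row is a constant multiple of every other row — this is a multiplication table with the headers hidden.
Row 4 is 20/90 = 2/9 times row 1, so its entry in column 1 is 18 × 2/9 = 4.
Row 3 is 60/90 = 2/3 times row 1, so its entry in column 3 is 54 × 2/3 = 36.

y = 4, x = 36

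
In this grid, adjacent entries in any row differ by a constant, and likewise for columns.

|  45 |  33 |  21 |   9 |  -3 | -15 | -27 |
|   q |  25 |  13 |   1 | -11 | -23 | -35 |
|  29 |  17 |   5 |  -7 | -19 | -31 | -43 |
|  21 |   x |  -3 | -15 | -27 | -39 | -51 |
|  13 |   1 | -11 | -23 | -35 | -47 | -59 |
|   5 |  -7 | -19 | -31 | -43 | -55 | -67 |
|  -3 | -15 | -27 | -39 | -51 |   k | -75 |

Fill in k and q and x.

Along each row the entries change by -12 per step; down each column they change by -8.
Row 7: from -3 at column 1, stepping by -12 to column 6 gives -63.
Row 2: from 25 at column 2, stepping by -12 to column 1 gives 37.
Row 4: from 21 at column 1, stepping by -12 to column 2 gives 9.

k = -63, q = 37, x = 9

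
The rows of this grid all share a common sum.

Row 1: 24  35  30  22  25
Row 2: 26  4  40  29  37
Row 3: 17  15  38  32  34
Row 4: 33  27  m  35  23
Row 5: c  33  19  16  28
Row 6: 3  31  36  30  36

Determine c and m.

Row 1 sums to 136 and so does row 6; that's the common total.
In row 5 the known cells total 96, leaving 136 − 96 = 40.
In row 4 the known cells total 118, leaving 136 − 118 = 18.

c = 40, m = 18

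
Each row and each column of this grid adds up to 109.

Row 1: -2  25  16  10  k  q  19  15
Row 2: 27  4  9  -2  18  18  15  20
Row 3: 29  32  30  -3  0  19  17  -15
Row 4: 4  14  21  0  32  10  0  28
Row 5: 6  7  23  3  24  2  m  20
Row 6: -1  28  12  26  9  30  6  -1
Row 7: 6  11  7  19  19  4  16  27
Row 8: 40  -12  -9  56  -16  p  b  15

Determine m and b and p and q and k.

m = 24, b = 12, p = 23, q = 3, k = 23

The known cells in column 5 total 86, leaving 109 − 86 = 23 for the blank.
The known cells in row 5 total 85, leaving 109 − 85 = 24 for the blank.
The known cells in column 7 total 97, leaving 109 − 97 = 12 for the blank.
The known cells in row 1 total 106, leaving 109 − 106 = 3 for the blank.
The known cells in row 8 total 86, leaving 109 − 86 = 23 for the blank.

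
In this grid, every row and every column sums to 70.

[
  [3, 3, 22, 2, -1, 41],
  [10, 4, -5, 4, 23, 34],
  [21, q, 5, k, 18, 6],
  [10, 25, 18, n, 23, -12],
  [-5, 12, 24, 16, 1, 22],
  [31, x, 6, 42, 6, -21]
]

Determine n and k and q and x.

The known cells in row 6 total 64, leaving 70 − 64 = 6 for the blank.
The known cells in row 4 total 64, leaving 70 − 64 = 6 for the blank.
The known cells in column 4 total 70, leaving 70 − 70 = 0 for the blank.
The known cells in row 3 total 50, leaving 70 − 50 = 20 for the blank.

n = 6, k = 0, q = 20, x = 6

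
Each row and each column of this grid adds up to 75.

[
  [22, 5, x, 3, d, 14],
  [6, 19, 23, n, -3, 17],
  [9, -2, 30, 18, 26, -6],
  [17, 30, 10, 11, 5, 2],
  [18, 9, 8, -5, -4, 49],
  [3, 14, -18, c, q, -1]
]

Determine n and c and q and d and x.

Column 3: 23 + 30 + 10 + 8 − 18 = 53, so its missing entry is 75 − 53 = 22.
Row 1: 22 + 5 + 22 + 3 + 14 = 66, so its missing entry is 75 − 66 = 9.
Column 5: 9 − 3 + 26 + 5 − 4 = 33, so its missing entry is 75 − 33 = 42.
Row 6: 3 + 14 − 18 + 42 − 1 = 40, so its missing entry is 75 − 40 = 35.
Row 2: 6 + 19 + 23 − 3 + 17 = 62, so its missing entry is 75 − 62 = 13.

n = 13, c = 35, q = 42, d = 9, x = 22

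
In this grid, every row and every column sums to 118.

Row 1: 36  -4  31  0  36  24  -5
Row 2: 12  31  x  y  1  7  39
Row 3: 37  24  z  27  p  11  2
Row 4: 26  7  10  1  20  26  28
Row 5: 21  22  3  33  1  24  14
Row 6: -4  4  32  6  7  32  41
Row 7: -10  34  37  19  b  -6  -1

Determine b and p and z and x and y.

The known cells in row 7 total 73, leaving 118 − 73 = 45 for the blank.
The known cells in column 5 total 110, leaving 118 − 110 = 8 for the blank.
The known cells in row 3 total 109, leaving 118 − 109 = 9 for the blank.
The known cells in column 3 total 122, leaving 118 − 122 = -4 for the blank.
The known cells in row 2 total 86, leaving 118 − 86 = 32 for the blank.

b = 45, p = 8, z = 9, x = -4, y = 32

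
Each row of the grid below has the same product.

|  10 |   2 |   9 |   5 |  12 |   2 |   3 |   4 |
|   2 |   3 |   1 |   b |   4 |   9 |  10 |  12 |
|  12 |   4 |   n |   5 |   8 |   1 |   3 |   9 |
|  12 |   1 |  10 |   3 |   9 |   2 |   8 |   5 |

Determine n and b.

Rows 1 and 4 each multiply to 259200, so every row has product 259200.
Row 3: 12×4×5×8×1×3×9 = 51840, so the missing entry is 259200 ÷ 51840 = 5.
Row 2: 2×3×1×4×9×10×12 = 25920, so the missing entry is 259200 ÷ 25920 = 10.

n = 5, b = 10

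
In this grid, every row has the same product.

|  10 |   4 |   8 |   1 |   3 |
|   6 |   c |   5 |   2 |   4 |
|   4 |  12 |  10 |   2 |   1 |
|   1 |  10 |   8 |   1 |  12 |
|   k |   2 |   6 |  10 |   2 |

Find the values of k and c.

Rows 1 and 3 each multiply to 960, so every row has product 960.
Row 5: 2×6×10×2 = 240, so the missing entry is 960 ÷ 240 = 4.
Row 2: 6×5×2×4 = 240, so the missing entry is 960 ÷ 240 = 4.

k = 4, c = 4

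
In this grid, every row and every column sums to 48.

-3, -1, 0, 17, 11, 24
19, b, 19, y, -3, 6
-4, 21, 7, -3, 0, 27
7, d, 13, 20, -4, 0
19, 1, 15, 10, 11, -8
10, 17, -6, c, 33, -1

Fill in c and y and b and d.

Row 6 has 10 + 17 − 6 + 33 − 1 = 53; the blank must be 48 − 53 = -5.
Column 4 has 17 − 3 + 20 + 10 − 5 = 39; the blank must be 48 − 39 = 9.
Row 2 has 19 + 19 + 9 − 3 + 6 = 50; the blank must be 48 − 50 = -2.
Row 4 has 7 + 13 + 20 − 4 + 0 = 36; the blank must be 48 − 36 = 12.

c = -5, y = 9, b = -2, d = 12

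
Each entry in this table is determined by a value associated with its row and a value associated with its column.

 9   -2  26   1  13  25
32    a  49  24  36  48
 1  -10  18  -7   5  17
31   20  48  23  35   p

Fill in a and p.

a = 21, p = 47

The difference between any two rows is the same in every column — this is an addition table with the headers hidden.
Row 2 minus row 1 is 49 − 26 = 23, so its entry in column 2 is -2 + 23 = 21.
Row 4 minus row 1 is 48 − 26 = 22, so its entry in column 6 is 25 + 22 = 47.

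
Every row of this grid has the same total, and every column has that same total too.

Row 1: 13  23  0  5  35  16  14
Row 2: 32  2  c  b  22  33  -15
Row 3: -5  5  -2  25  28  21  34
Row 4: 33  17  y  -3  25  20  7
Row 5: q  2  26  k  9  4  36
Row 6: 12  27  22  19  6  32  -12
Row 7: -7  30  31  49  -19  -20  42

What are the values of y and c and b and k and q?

y = 7, c = 22, b = 10, k = 1, q = 28

Rows 1 and 3 both sum to 106, so that's the common total.
Column 1 has 13 + 32 − 5 + 33 + 12 − 7 = 78; the blank must be 106 − 78 = 28.
Row 5 has 28 + 2 + 26 + 9 + 4 + 36 = 105; the blank must be 106 − 105 = 1.
Row 4 has 33 + 17 − 3 + 25 + 20 + 7 = 99; the blank must be 106 − 99 = 7.
Column 3 has 0 − 2 + 7 + 26 + 22 + 31 = 84; the blank must be 106 − 84 = 22.
Row 2 has 32 + 2 + 22 + 22 + 33 − 15 = 96; the blank must be 106 − 96 = 10.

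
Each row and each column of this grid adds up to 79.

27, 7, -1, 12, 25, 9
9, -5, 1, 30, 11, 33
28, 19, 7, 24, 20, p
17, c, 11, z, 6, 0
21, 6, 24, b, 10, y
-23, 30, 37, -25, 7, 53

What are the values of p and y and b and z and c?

p = -19, y = 3, b = 15, z = 23, c = 22

The known cells in column 2 total 57, leaving 79 − 57 = 22 for the blank.
The known cells in row 4 total 56, leaving 79 − 56 = 23 for the blank.
The known cells in column 4 total 64, leaving 79 − 64 = 15 for the blank.
The known cells in row 5 total 76, leaving 79 − 76 = 3 for the blank.
The known cells in row 3 total 98, leaving 79 − 98 = -19 for the blank.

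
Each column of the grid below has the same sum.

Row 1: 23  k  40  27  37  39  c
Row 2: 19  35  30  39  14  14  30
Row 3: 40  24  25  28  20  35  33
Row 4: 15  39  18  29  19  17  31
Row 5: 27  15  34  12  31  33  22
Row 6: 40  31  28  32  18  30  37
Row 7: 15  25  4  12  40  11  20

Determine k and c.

k = 10, c = 6

The complete columns each total 179.
Column 2 is missing 179 − 169 = 10 (since 35 + 24 + 39 + 15 + 31 + 25 = 169).
Column 7 is missing 179 − 173 = 6 (since 30 + 33 + 31 + 22 + 37 + 20 = 173).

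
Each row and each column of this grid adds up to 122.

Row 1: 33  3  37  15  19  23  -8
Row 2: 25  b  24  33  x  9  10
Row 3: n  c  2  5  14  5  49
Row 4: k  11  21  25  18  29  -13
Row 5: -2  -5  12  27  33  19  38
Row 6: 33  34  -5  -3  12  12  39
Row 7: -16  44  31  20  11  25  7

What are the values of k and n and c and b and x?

Column 5: 19 + 14 + 18 + 33 + 12 + 11 = 107, so its missing entry is 122 − 107 = 15.
Row 2: 25 + 24 + 33 + 15 + 9 + 10 = 116, so its missing entry is 122 − 116 = 6.
Column 2: 3 + 6 + 11 − 5 + 34 + 44 = 93, so its missing entry is 122 − 93 = 29.
Row 3: 29 + 2 + 5 + 14 + 5 + 49 = 104, so its missing entry is 122 − 104 = 18.
Row 4: 11 + 21 + 25 + 18 + 29 − 13 = 91, so its missing entry is 122 − 91 = 31.

k = 31, n = 18, c = 29, b = 6, x = 15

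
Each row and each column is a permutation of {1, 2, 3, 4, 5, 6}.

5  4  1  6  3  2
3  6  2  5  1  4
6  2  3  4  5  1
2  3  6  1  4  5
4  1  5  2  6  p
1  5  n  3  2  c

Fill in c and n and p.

c = 6, n = 4, p = 3

For row 5, column 6: row 5 already has {1, 2, 4, 5, 6}; that leaves 3.
Cell (6,6): column 6 already has {1, 2, 3, 4, 5} → 6.
At (row 6, col 3): row 6 already has {1, 2, 3, 5, 6}, so the value is 4.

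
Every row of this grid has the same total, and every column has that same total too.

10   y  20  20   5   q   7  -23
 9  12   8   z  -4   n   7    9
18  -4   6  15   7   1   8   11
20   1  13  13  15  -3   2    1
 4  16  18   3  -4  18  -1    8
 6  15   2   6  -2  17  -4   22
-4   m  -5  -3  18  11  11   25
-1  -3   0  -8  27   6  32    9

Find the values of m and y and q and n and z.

m = 9, y = 16, q = 7, n = 5, z = 16

Rows 3 and 4 both sum to 62, so that's the common total.
The known cells in row 7 total 53, leaving 62 − 53 = 9 for the blank.
The known cells in column 2 total 46, leaving 62 − 46 = 16 for the blank.
The known cells in row 1 total 55, leaving 62 − 55 = 7 for the blank.
The known cells in column 6 total 57, leaving 62 − 57 = 5 for the blank.
The known cells in row 2 total 46, leaving 62 − 46 = 16 for the blank.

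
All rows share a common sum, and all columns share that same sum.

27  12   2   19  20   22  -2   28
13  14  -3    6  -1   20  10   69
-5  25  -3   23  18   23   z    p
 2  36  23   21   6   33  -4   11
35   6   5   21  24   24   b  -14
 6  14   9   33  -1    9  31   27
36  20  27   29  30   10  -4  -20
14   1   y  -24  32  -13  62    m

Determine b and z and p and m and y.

Rows 1 and 2 both sum to 128, so that's the common total.
Row 5 has 35 + 6 + 5 + 21 + 24 + 24 − 14 = 101; the blank must be 128 − 101 = 27.
Column 7 has -2 + 10 − 4 + 27 + 31 − 4 + 62 = 120; the blank must be 128 − 120 = 8.
Row 3 has -5 + 25 − 3 + 23 + 18 + 23 + 8 = 89; the blank must be 128 − 89 = 39.
Column 8 has 28 + 69 + 39 + 11 − 14 + 27 − 20 = 140; the blank must be 128 − 140 = -12.
Row 8 has 14 + 1 − 24 + 32 − 13 + 62 − 12 = 60; the blank must be 128 − 60 = 68.

b = 27, z = 8, p = 39, m = -12, y = 68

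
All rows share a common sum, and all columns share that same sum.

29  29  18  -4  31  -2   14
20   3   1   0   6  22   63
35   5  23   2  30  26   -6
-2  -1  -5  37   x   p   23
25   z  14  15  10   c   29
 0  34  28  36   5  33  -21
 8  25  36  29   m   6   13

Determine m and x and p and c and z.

m = -2, x = 35, p = 28, c = 2, z = 20

Rows 1 and 2 both sum to 115, so that's the common total.
The known cells in row 7 total 117, leaving 115 − 117 = -2 for the blank.
The known cells in column 5 total 80, leaving 115 − 80 = 35 for the blank.
The known cells in column 2 total 95, leaving 115 − 95 = 20 for the blank.
The known cells in row 5 total 113, leaving 115 − 113 = 2 for the blank.
The known cells in row 4 total 87, leaving 115 − 87 = 28 for the blank.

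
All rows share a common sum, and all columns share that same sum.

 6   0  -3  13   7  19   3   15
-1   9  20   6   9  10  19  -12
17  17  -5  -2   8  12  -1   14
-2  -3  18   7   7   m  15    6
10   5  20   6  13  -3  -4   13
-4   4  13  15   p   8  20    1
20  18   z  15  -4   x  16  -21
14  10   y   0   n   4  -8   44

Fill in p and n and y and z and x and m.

Rows 1 and 2 both sum to 60, so that's the common total.
Row 6 has -4 + 4 + 13 + 15 + 8 + 20 + 1 = 57; the blank must be 60 − 57 = 3.
Column 5 has 7 + 9 + 8 + 7 + 13 + 3 − 4 = 43; the blank must be 60 − 43 = 17.
Row 8 has 14 + 10 + 0 + 17 + 4 − 8 + 44 = 81; the blank must be 60 − 81 = -21.
Column 3 has -3 + 20 − 5 + 18 + 20 + 13 − 21 = 42; the blank must be 60 − 42 = 18.
Row 7 has 20 + 18 + 18 + 15 − 4 + 16 − 21 = 62; the blank must be 60 − 62 = -2.
Row 4 has -2 − 3 + 18 + 7 + 7 + 15 + 6 = 48; the blank must be 60 − 48 = 12.

p = 3, n = 17, y = -21, z = 18, x = -2, m = 12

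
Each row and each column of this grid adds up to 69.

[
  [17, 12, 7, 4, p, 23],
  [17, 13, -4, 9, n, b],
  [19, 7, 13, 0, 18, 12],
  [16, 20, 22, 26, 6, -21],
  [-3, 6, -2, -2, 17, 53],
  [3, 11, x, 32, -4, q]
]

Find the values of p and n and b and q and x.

Row 1 has 17 + 12 + 7 + 4 + 23 = 63; the blank must be 69 − 63 = 6.
Column 5 has 6 + 18 + 6 + 17 − 4 = 43; the blank must be 69 − 43 = 26.
Row 2 has 17 + 13 − 4 + 9 + 26 = 61; the blank must be 69 − 61 = 8.
Column 6 has 23 + 8 + 12 − 21 + 53 = 75; the blank must be 69 − 75 = -6.
Row 6 has 3 + 11 + 32 − 4 − 6 = 36; the blank must be 69 − 36 = 33.

p = 6, n = 26, b = 8, q = -6, x = 33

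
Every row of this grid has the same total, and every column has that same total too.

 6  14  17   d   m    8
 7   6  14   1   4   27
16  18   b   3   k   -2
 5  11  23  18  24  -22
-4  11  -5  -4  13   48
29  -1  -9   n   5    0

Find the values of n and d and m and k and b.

n = 35, d = 6, m = 8, k = 5, b = 19

Rows 2 and 4 both sum to 59, so that's the common total.
The known cells in column 3 total 40, leaving 59 − 40 = 19 for the blank.
The known cells in row 3 total 54, leaving 59 − 54 = 5 for the blank.
The known cells in column 5 total 51, leaving 59 − 51 = 8 for the blank.
The known cells in row 1 total 53, leaving 59 − 53 = 6 for the blank.
The known cells in row 6 total 24, leaving 59 − 24 = 35 for the blank.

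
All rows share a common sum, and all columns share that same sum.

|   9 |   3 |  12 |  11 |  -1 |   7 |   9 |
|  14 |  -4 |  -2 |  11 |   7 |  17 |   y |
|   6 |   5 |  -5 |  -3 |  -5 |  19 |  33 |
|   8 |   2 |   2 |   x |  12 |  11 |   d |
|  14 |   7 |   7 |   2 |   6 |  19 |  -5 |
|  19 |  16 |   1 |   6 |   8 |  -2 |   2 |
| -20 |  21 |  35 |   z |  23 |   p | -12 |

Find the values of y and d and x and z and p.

Rows 1 and 3 both sum to 50, so that's the common total.
The known cells in column 6 total 71, leaving 50 − 71 = -21 for the blank.
The known cells in row 2 total 43, leaving 50 − 43 = 7 for the blank.
The known cells in column 7 total 34, leaving 50 − 34 = 16 for the blank.
The known cells in row 4 total 51, leaving 50 − 51 = -1 for the blank.
The known cells in row 7 total 26, leaving 50 − 26 = 24 for the blank.

y = 7, d = 16, x = -1, z = 24, p = -21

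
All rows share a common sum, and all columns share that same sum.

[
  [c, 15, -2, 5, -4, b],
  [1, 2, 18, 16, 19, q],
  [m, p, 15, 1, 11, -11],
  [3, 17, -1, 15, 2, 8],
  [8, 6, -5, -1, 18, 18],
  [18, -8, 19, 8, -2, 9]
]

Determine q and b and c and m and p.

Rows 4 and 5 both sum to 44, so that's the common total.
Column 2: 15 + 2 + 17 + 6 − 8 = 32, so its missing entry is 44 − 32 = 12.
Row 2: 1 + 2 + 18 + 16 + 19 = 56, so its missing entry is 44 − 56 = -12.
Row 3: 12 + 15 + 1 + 11 − 11 = 28, so its missing entry is 44 − 28 = 16.
Column 1: 1 + 16 + 3 + 8 + 18 = 46, so its missing entry is 44 − 46 = -2.
Row 1: -2 + 15 − 2 + 5 − 4 = 12, so its missing entry is 44 − 12 = 32.

q = -12, b = 32, c = -2, m = 16, p = 12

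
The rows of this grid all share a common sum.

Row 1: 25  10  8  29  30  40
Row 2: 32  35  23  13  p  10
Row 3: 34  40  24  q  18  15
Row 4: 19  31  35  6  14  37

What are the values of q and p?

Row 1 sums to 142 and so does row 4; that's the common total.
In row 3 the known cells total 131, leaving 142 − 131 = 11.
In row 2 the known cells total 113, leaving 142 − 113 = 29.

q = 11, p = 29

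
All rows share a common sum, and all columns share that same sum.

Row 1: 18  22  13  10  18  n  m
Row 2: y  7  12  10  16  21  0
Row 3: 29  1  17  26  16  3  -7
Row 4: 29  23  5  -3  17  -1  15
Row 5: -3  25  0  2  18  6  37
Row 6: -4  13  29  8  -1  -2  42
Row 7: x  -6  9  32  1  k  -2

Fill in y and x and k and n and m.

Rows 3 and 4 both sum to 85, so that's the common total.
The known cells in column 7 total 85, leaving 85 − 85 = 0 for the blank.
The known cells in row 1 total 81, leaving 85 − 81 = 4 for the blank.
The known cells in column 6 total 31, leaving 85 − 31 = 54 for the blank.
The known cells in row 7 total 88, leaving 85 − 88 = -3 for the blank.
The known cells in row 2 total 66, leaving 85 − 66 = 19 for the blank.

y = 19, x = -3, k = 54, n = 4, m = 0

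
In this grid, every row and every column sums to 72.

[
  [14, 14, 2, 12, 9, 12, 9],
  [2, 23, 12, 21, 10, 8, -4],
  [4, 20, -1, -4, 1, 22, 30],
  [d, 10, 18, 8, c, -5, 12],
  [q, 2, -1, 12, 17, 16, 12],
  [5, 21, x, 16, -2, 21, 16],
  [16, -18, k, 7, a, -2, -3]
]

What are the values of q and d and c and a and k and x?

q = 14, d = 17, c = 12, a = 25, k = 47, x = -5

Row 5: 2 − 1 + 12 + 17 + 16 + 12 = 58, so its missing entry is 72 − 58 = 14.
Column 1: 14 + 2 + 4 + 14 + 5 + 16 = 55, so its missing entry is 72 − 55 = 17.
Row 4: 17 + 10 + 18 + 8 − 5 + 12 = 60, so its missing entry is 72 − 60 = 12.
Column 5: 9 + 10 + 1 + 12 + 17 − 2 = 47, so its missing entry is 72 − 47 = 25.
Row 7: 16 − 18 + 7 + 25 − 2 − 3 = 25, so its missing entry is 72 − 25 = 47.
Row 6: 5 + 21 + 16 − 2 + 21 + 16 = 77, so its missing entry is 72 − 77 = -5.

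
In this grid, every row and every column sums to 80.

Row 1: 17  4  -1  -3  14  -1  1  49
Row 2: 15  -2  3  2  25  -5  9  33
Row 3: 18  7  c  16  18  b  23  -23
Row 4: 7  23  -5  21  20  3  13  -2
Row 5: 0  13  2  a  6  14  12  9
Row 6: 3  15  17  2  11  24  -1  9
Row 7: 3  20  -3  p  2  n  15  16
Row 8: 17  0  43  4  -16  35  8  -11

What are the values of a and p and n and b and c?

Row 5 has 0 + 13 + 2 + 6 + 14 + 12 + 9 = 56; the blank must be 80 − 56 = 24.
Column 3 has -1 + 3 − 5 + 2 + 17 − 3 + 43 = 56; the blank must be 80 − 56 = 24.
Row 3 has 18 + 7 + 24 + 16 + 18 + 23 − 23 = 83; the blank must be 80 − 83 = -3.
Column 6 has -1 − 5 − 3 + 3 + 14 + 24 + 35 = 67; the blank must be 80 − 67 = 13.
Row 7 has 3 + 20 − 3 + 2 + 13 + 15 + 16 = 66; the blank must be 80 − 66 = 14.

a = 24, p = 14, n = 13, b = -3, c = 24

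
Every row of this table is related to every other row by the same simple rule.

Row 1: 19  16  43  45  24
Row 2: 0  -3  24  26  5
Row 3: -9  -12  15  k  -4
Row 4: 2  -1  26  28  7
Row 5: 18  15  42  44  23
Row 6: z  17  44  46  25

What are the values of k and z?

k = 17, z = 20

The difference between any two rows is the same in every column — this is an addition table with the headers hidden.
Row 3 minus row 1 is -12 − 16 = -28, so its entry in column 4 is 45 + (-28) = 17.
Row 6 minus row 1 is 17 − 16 = 1, so its entry in column 1 is 19 + 1 = 20.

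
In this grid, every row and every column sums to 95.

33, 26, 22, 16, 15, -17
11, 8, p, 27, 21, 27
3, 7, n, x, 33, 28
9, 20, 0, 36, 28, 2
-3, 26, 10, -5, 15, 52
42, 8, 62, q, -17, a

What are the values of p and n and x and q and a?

p = 1, n = 0, x = 24, q = -3, a = 3

Column 6: -17 + 27 + 28 + 2 + 52 = 92, so its missing entry is 95 − 92 = 3.
Row 2: 11 + 8 + 27 + 21 + 27 = 94, so its missing entry is 95 − 94 = 1.
Column 3: 22 + 1 + 0 + 10 + 62 = 95, so its missing entry is 95 − 95 = 0.
Row 3: 3 + 7 + 0 + 33 + 28 = 71, so its missing entry is 95 − 71 = 24.
Row 6: 42 + 8 + 62 − 17 + 3 = 98, so its missing entry is 95 − 98 = -3.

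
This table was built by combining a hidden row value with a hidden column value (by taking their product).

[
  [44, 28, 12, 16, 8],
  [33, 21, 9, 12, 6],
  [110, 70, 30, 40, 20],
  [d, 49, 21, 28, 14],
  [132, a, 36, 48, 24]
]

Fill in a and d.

a = 84, d = 77

Each row is a constant multiple of every other row — this is a multiplication table with the headers hidden.
Row 5 is 24/8 = 3/1 times row 1, so its entry in column 2 is 28 × 3/1 = 84.
Row 4 is 14/8 = 7/4 times row 1, so its entry in column 1 is 44 × 7/4 = 77.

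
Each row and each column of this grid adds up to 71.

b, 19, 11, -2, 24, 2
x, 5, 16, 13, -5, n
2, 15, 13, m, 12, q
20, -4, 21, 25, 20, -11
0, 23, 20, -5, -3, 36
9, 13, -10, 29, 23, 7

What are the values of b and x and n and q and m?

Row 1 has 19 + 11 − 2 + 24 + 2 = 54; the blank must be 71 − 54 = 17.
Column 4 has -2 + 13 + 25 − 5 + 29 = 60; the blank must be 71 − 60 = 11.
Column 1 has 17 + 2 + 20 + 0 + 9 = 48; the blank must be 71 − 48 = 23.
Row 2 has 23 + 5 + 16 + 13 − 5 = 52; the blank must be 71 − 52 = 19.
Row 3 has 2 + 15 + 13 + 11 + 12 = 53; the blank must be 71 − 53 = 18.

b = 17, x = 23, n = 19, q = 18, m = 11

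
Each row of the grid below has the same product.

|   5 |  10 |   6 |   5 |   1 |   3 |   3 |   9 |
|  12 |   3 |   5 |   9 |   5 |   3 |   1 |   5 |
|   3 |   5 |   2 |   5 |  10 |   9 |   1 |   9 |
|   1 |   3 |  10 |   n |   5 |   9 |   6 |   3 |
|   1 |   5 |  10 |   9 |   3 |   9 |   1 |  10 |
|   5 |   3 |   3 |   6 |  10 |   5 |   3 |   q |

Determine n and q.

n = 5, q = 3

Rows 2 and 5 each multiply to 121500, so every row has product 121500.
Row 4: 1×3×10×5×9×6×3 = 24300, so the missing entry is 121500 ÷ 24300 = 5.
Row 6: 5×3×3×6×10×5×3 = 40500, so the missing entry is 121500 ÷ 40500 = 3.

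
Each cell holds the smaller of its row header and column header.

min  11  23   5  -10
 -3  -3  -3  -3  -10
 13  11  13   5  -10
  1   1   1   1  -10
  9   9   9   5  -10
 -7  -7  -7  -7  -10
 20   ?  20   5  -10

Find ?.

min(20, 11) = 11.

11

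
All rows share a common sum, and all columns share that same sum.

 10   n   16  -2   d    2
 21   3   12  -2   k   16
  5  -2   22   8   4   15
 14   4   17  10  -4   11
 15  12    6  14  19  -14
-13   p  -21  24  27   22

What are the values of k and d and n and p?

Rows 3 and 4 both sum to 52, so that's the common total.
The known cells in row 6 total 39, leaving 52 − 39 = 13 for the blank.
The known cells in column 2 total 30, leaving 52 − 30 = 22 for the blank.
The known cells in row 1 total 48, leaving 52 − 48 = 4 for the blank.
The known cells in row 2 total 50, leaving 52 − 50 = 2 for the blank.

k = 2, d = 4, n = 22, p = 13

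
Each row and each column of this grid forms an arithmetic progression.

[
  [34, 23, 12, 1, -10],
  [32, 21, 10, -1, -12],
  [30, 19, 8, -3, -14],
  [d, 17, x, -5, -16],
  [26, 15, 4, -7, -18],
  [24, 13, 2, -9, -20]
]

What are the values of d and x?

d = 28, x = 6

Along each row the entries change by -11 per step; down each column they change by -2.
Row 4: from 17 at column 2, stepping by -11 to column 1 gives 28.
Row 4: from 17 at column 2, stepping by -11 to column 3 gives 6.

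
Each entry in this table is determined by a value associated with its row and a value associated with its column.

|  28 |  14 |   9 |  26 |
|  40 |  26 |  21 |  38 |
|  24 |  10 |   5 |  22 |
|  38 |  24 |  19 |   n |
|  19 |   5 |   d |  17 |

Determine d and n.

The difference between any two rows is the same in every column — this is an addition table with the headers hidden.
Row 5 minus row 1 is 5 − 14 = -9, so its entry in column 3 is 9 + (-9) = 0.
Row 4 minus row 1 is 24 − 14 = 10, so its entry in column 4 is 26 + 10 = 36.

d = 0, n = 36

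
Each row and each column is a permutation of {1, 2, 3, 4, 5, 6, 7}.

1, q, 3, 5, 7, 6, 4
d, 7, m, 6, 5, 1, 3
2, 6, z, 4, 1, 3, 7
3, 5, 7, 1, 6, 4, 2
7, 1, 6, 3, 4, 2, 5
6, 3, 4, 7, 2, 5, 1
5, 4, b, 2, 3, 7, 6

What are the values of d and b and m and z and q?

d = 4, b = 1, m = 2, z = 5, q = 2

For row 1, column 2: row 1 already has {1, 3, 4, 5, 6, 7}; that leaves 2.
At (row 7, col 3): row 7 already has {2, 3, 4, 5, 6, 7}, so the value is 1.
For row 3, column 3: row 3 already has {1, 2, 3, 4, 6, 7}; that leaves 5.
At (row 2, col 3): column 3 already has {1, 3, 4, 5, 6, 7}, so the value is 2.
Cell (2,1): row 2 already has {1, 2, 3, 5, 6, 7} → 4.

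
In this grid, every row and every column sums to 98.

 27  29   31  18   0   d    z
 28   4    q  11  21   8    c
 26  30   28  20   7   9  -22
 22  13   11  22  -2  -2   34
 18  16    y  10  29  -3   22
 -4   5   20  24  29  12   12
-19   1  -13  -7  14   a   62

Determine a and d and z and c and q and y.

Row 7: -19 + 1 − 13 − 7 + 14 + 62 = 38, so its missing entry is 98 − 38 = 60.
Row 5: 18 + 16 + 10 + 29 − 3 + 22 = 92, so its missing entry is 98 − 92 = 6.
Column 3: 31 + 28 + 11 + 6 + 20 − 13 = 83, so its missing entry is 98 − 83 = 15.
Column 6: 8 + 9 − 2 − 3 + 12 + 60 = 84, so its missing entry is 98 − 84 = 14.
Row 1: 27 + 29 + 31 + 18 + 0 + 14 = 119, so its missing entry is 98 − 119 = -21.
Row 2: 28 + 4 + 15 + 11 + 21 + 8 = 87, so its missing entry is 98 − 87 = 11.

a = 60, d = 14, z = -21, c = 11, q = 15, y = 6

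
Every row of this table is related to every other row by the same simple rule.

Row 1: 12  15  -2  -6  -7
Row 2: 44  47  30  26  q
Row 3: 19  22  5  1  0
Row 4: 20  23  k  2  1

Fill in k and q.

k = 6, q = 25

The difference between any two rows is the same in every column — this is an addition table with the headers hidden.
Row 4 minus row 1 is 20 − 12 = 8, so its entry in column 3 is -2 + 8 = 6.
Row 2 minus row 1 is 44 − 12 = 32, so its entry in column 5 is -7 + 32 = 25.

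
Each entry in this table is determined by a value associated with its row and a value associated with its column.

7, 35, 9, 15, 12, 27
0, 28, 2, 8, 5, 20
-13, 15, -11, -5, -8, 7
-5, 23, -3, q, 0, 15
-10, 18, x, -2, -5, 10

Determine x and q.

The difference between any two rows is the same in every column — this is an addition table with the headers hidden.
Row 5 minus row 1 is 18 − 35 = -17, so its entry in column 3 is 9 + (-17) = -8.
Row 4 minus row 1 is 23 − 35 = -12, so its entry in column 4 is 15 + (-12) = 3.

x = -8, q = 3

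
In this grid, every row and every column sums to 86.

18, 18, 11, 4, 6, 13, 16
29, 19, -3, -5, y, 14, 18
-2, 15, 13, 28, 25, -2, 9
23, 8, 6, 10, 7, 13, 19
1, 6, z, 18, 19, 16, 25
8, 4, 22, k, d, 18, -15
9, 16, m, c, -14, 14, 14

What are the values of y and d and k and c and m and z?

Row 2: 29 + 19 − 3 − 5 + 14 + 18 = 72, so its missing entry is 86 − 72 = 14.
Column 5: 6 + 14 + 25 + 7 + 19 − 14 = 57, so its missing entry is 86 − 57 = 29.
Row 5: 1 + 6 + 18 + 19 + 16 + 25 = 85, so its missing entry is 86 − 85 = 1.
Column 3: 11 − 3 + 13 + 6 + 1 + 22 = 50, so its missing entry is 86 − 50 = 36.
Row 6: 8 + 4 + 22 + 29 + 18 − 15 = 66, so its missing entry is 86 − 66 = 20.
Row 7: 9 + 16 + 36 − 14 + 14 + 14 = 75, so its missing entry is 86 − 75 = 11.

y = 14, d = 29, k = 20, c = 11, m = 36, z = 1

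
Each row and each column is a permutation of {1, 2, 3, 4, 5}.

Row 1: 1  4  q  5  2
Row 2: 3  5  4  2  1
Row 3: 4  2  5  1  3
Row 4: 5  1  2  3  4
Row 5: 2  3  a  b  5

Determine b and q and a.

Cell (1,3): row 1 already has {1, 2, 4, 5} → 3.
For row 5, column 3: column 3 already has {2, 3, 4, 5}; that leaves 1.
Cell (5,4): row 5 already has {1, 2, 3, 5} → 4.

b = 4, q = 3, a = 1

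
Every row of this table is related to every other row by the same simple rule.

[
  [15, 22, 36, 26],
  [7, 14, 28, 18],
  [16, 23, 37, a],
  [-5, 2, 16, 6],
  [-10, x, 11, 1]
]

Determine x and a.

x = -3, a = 27

The difference between any two rows is the same in every column — this is an addition table with the headers hidden.
Row 5 minus row 1 is 11 − 36 = -25, so its entry in column 2 is 22 + (-25) = -3.
Row 3 minus row 1 is 37 − 36 = 1, so its entry in column 4 is 26 + 1 = 27.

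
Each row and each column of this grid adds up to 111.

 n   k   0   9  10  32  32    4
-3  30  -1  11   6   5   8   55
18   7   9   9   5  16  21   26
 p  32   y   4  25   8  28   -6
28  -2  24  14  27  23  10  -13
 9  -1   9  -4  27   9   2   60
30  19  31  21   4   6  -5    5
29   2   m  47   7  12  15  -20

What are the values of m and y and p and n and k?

m = 19, y = 20, p = 0, n = 0, k = 24

The known cells in column 2 total 87, leaving 111 − 87 = 24 for the blank.
The known cells in row 1 total 111, leaving 111 − 111 = 0 for the blank.
The known cells in column 1 total 111, leaving 111 − 111 = 0 for the blank.
The known cells in row 8 total 92, leaving 111 − 92 = 19 for the blank.
The known cells in row 4 total 91, leaving 111 − 91 = 20 for the blank.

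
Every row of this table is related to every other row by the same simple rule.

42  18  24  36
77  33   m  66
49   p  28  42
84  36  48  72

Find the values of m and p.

m = 44, p = 21

Each row is a constant multiple of every other row — this is a multiplication table with the headers hidden.
Row 2 is 77/42 = 11/6 times row 1, so its entry in column 3 is 24 × 11/6 = 44.
Row 3 is 49/42 = 7/6 times row 1, so its entry in column 2 is 18 × 7/6 = 21.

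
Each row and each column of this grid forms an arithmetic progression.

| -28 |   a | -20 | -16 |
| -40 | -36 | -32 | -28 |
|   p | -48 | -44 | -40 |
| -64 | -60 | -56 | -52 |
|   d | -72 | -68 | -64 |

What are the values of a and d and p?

Along each row the entries change by 4 per step; down each column they change by -12.
Row 1: from -28 at column 1, stepping by 4 to column 2 gives -24.
Row 5: from -72 at column 2, stepping by 4 to column 1 gives -76.
Row 3: from -48 at column 2, stepping by 4 to column 1 gives -52.

a = -24, d = -76, p = -52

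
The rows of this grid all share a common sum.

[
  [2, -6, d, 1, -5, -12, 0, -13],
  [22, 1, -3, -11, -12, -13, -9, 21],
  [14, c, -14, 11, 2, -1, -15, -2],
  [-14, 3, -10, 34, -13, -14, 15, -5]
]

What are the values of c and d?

Rows 2 and 4 both add up to -4, so every row sums to -4.
Row 3: 14 − 14 + 11 + 2 − 1 − 15 − 2 = -5, so the missing entry is -4 − (-5) = 1.
Row 1: 2 − 6 + 1 − 5 − 12 + 0 − 13 = -33, so the missing entry is -4 − (-33) = 29.

c = 1, d = 29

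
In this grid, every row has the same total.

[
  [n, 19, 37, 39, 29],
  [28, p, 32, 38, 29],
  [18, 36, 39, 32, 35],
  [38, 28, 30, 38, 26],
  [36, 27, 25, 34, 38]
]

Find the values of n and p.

n = 36, p = 33

Row 3 sums to 160 and so does row 5; that's the common total.
In row 1 the known cells total 124, leaving 160 − 124 = 36.
In row 2 the known cells total 127, leaving 160 − 127 = 33.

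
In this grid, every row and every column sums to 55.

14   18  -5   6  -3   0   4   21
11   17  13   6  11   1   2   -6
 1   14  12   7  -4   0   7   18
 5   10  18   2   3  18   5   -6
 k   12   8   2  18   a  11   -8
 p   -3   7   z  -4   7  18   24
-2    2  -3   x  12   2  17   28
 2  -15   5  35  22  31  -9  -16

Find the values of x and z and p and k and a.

Column 6 has 0 + 1 + 0 + 18 + 7 + 2 + 31 = 59; the blank must be 55 − 59 = -4.
Row 5 has 12 + 8 + 2 + 18 − 4 + 11 − 8 = 39; the blank must be 55 − 39 = 16.
Column 1 has 14 + 11 + 1 + 5 + 16 − 2 + 2 = 47; the blank must be 55 − 47 = 8.
Row 6 has 8 − 3 + 7 − 4 + 7 + 18 + 24 = 57; the blank must be 55 − 57 = -2.
Row 7 has -2 + 2 − 3 + 12 + 2 + 17 + 28 = 56; the blank must be 55 − 56 = -1.

x = -1, z = -2, p = 8, k = 16, a = -4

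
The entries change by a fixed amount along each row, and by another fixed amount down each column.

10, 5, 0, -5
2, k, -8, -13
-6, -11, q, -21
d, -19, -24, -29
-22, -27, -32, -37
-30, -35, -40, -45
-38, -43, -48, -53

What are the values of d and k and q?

Along each row the entries change by -5 per step; down each column they change by -8.
Row 4: from -19 at column 2, stepping by -5 to column 1 gives -14.
Row 2: from 2 at column 1, stepping by -5 to column 2 gives -3.
Row 3: from -6 at column 1, stepping by -5 to column 3 gives -16.

d = -14, k = -3, q = -16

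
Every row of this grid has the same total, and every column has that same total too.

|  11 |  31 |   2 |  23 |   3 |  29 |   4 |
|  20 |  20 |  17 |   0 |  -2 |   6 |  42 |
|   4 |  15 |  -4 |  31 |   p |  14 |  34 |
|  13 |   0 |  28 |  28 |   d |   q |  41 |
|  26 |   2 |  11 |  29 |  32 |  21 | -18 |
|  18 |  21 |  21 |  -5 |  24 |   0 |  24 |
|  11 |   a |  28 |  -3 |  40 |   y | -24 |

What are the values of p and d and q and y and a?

Rows 1 and 2 both sum to 103, so that's the common total.
Row 3: 4 + 15 − 4 + 31 + 14 + 34 = 94, so its missing entry is 103 − 94 = 9.
Column 5: 3 − 2 + 9 + 32 + 24 + 40 = 106, so its missing entry is 103 − 106 = -3.
Column 2: 31 + 20 + 15 + 0 + 2 + 21 = 89, so its missing entry is 103 − 89 = 14.
Row 7: 11 + 14 + 28 − 3 + 40 − 24 = 66, so its missing entry is 103 − 66 = 37.
Row 4: 13 + 0 + 28 + 28 − 3 + 41 = 107, so its missing entry is 103 − 107 = -4.

p = 9, d = -3, q = -4, y = 37, a = 14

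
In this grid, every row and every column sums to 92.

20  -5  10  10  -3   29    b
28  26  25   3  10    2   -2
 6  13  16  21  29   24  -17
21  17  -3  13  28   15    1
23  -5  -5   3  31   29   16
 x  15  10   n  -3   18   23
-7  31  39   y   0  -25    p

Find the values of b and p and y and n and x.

b = 31, p = 40, y = 14, n = 28, x = 1

Row 1 has 20 − 5 + 10 + 10 − 3 + 29 = 61; the blank must be 92 − 61 = 31.
Column 1 has 20 + 28 + 6 + 21 + 23 − 7 = 91; the blank must be 92 − 91 = 1.
Row 6 has 1 + 15 + 10 − 3 + 18 + 23 = 64; the blank must be 92 − 64 = 28.
Column 7 has 31 − 2 − 17 + 1 + 16 + 23 = 52; the blank must be 92 − 52 = 40.
Row 7 has -7 + 31 + 39 + 0 − 25 + 40 = 78; the blank must be 92 − 78 = 14.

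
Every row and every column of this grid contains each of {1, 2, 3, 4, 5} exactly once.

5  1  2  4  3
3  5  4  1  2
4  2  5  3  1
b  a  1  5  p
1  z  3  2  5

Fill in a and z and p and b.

a = 3, z = 4, p = 4, b = 2

At (row 5, col 2): row 5 already has {1, 2, 3, 5}, so the value is 4.
For row 4, column 2: column 2 already has {1, 2, 4, 5}; that leaves 3.
Cell (4,5): column 5 already has {1, 2, 3, 5} → 4.
For row 4, column 1: row 4 already has {1, 3, 4, 5}; that leaves 2.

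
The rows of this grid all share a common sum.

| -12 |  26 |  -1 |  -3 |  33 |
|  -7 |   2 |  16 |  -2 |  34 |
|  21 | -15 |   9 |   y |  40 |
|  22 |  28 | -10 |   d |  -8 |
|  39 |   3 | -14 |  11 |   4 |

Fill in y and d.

Row 2 sums to 43 and so does row 5; that's the common total.
In row 3 the known cells total 55, leaving 43 − 55 = -12.
In row 4 the known cells total 32, leaving 43 − 32 = 11.

y = -12, d = 11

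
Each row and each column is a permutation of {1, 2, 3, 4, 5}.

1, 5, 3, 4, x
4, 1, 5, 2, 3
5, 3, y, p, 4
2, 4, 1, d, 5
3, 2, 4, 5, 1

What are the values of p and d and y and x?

For row 4, column 4: row 4 already has {1, 2, 4, 5}; that leaves 3.
For row 3, column 4: column 4 already has {2, 3, 4, 5}; that leaves 1.
Cell (1,5): row 1 already has {1, 3, 4, 5} → 2.
At (row 3, col 3): row 3 already has {1, 3, 4, 5}, so the value is 2.

p = 1, d = 3, y = 2, x = 2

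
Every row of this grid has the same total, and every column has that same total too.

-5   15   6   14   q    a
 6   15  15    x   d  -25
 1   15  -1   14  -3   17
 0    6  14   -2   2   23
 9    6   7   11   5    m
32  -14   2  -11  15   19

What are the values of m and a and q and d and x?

m = 5, a = 4, q = 9, d = 15, x = 17

Rows 3 and 4 both sum to 43, so that's the common total.
Row 5: 9 + 6 + 7 + 11 + 5 = 38, so its missing entry is 43 − 38 = 5.
Column 6: -25 + 17 + 23 + 5 + 19 = 39, so its missing entry is 43 − 39 = 4.
Row 1: -5 + 15 + 6 + 14 + 4 = 34, so its missing entry is 43 − 34 = 9.
Column 5: 9 − 3 + 2 + 5 + 15 = 28, so its missing entry is 43 − 28 = 15.
Row 2: 6 + 15 + 15 + 15 − 25 = 26, so its missing entry is 43 − 26 = 17.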